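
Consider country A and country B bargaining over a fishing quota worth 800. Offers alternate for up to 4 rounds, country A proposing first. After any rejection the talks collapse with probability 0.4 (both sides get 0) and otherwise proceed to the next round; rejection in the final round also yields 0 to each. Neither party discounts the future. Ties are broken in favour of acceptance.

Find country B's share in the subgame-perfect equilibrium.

By backward induction:
Round 4 (country B proposes): rejection yields 0 for country A; country B offers 0 and keeps 800.
Round 3 (country A proposes): rejecting gives country B an expected 0.6 × 800 = 480, so country A offers 480, keeping 320.
Round 2 (country B proposes): rejecting gives country A an expected 0.6 × 320 = 192, so country B offers 192, keeping 608.
Round 1 (country A proposes): rejecting gives country B an expected 0.6 × 608 = 364.8, so country A offers 364.8, keeping 435.2.

364.8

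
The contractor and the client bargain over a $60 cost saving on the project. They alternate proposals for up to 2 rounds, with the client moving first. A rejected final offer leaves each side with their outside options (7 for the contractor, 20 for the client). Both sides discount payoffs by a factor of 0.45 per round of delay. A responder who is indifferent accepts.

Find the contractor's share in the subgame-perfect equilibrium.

By backward induction:
Round 2 (the contractor proposes): the client gets 20 if talks fail, so the contractor offers 20 and keeps 40.
Round 1 (the client proposes): the contractor can get 40 next round, worth 0.45 × 40 = 18 now. The client offers 18 and keeps 60 − 18 = 42.

18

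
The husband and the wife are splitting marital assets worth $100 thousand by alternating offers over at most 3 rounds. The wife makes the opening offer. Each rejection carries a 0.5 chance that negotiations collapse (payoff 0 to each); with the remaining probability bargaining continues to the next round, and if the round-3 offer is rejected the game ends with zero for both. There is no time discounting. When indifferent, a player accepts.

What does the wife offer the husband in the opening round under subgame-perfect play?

Round 3 (the wife proposes): rejection yields 0 for the husband; the wife offers 0 and keeps 100.
Round 2 (the husband proposes): rejecting gives the wife an expected 0.5 × 100 = 50, so the husband offers 50, keeping 50.
Round 1 (the wife proposes): rejecting gives the husband an expected 0.5 × 50 = 25. The wife offers 25 and keeps 100 − 25 = 75.

25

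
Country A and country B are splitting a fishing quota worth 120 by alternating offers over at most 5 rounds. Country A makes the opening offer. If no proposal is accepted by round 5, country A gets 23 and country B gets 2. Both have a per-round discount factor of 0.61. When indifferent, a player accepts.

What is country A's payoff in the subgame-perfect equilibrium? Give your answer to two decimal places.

80.55

Round 5 (country A proposes): country B gets 2 if talks fail, so country A offers 2 and keeps 118.
Round 4 (country B proposes): country A can get 118 next round, worth 0.61 × 118 = 71.98 now; country B offers that and keeps 48.02.
Round 3 (country A proposes): country B can get 48.02 next round, worth 0.61 × 48.02 = 29.2922 now. Country A offers 29.2922 and keeps 120 − 29.2922 = 90.7078.
Round 2 (country B proposes): country A can get 90.7078 next round, worth 0.61 × 90.7078 = 55.331758 now. Country B offers 55.331758 and keeps 120 − 55.331758 = 64.668242.
Round 1 (country A proposes): country B can get 64.668242 next round, worth 0.61 × 64.668242 = 39.44762762 now; country A offers that and keeps 80.55237238.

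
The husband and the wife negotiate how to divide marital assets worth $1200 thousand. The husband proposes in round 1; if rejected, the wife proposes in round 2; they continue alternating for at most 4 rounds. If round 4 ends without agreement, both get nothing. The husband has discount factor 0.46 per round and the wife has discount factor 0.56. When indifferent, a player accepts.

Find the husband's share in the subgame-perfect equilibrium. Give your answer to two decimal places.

664.01

Work backward from the last round.
Round 4 (the wife proposes): the husband will accept anything ≥ 0, so the wife offers 0 and keeps 1200.
Round 3 (the husband proposes): the wife can get 1200 next round, worth 0.56 × 1200 = 672 now, so the husband offers 672, keeping 528.
Round 2 (the wife proposes): the husband can get 528 next round, worth 0.46 × 528 = 242.88 now; the wife offers that and keeps 957.12.
Round 1 (the husband proposes): the wife can get 957.12 next round, worth 0.56 × 957.12 = 535.9872 now, so the husband offers 535.9872, keeping 664.0128.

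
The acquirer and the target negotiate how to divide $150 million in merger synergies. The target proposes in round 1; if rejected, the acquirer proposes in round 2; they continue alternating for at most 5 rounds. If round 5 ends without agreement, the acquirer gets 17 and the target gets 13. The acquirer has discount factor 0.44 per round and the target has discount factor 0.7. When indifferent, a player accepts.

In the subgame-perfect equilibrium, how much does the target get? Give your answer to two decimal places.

122.49

Solve by backward induction from round 5.
Round 5 (the target proposes): the acquirer gets 17 if talks fail, so the target offers 17 and keeps 133.
Round 4 (the acquirer proposes): the target can get 133 next round, worth 0.7 × 133 = 93.1 now; the acquirer offers that and keeps 56.9.
Round 3 (the target proposes): the acquirer can get 56.9 next round, worth 0.44 × 56.9 = 25.036 now; the target offers that and keeps 124.964.
Round 2 (the acquirer proposes): the target can get 124.964 next round, worth 0.7 × 124.964 = 87.4748 now, so the acquirer offers 87.4748, keeping 62.5252.
Round 1 (the target proposes): the acquirer can get 62.5252 next round, worth 0.44 × 62.5252 = 27.511088 now. The target offers 27.511088 and keeps 150 − 27.511088 = 122.488912.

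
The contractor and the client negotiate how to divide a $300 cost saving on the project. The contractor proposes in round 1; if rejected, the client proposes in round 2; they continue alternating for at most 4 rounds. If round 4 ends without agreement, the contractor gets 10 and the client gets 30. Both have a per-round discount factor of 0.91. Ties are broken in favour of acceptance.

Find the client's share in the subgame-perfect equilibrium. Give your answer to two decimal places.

243.11

Solve by backward induction from round 4.
Round 4 (the client proposes): the contractor gets 10 if talks fail, so the client offers 10 and keeps 290.
Round 3 (the contractor proposes): the client can get 290 next round, worth 0.91 × 290 = 263.9 now; the contractor offers that and keeps 36.1.
Round 2 (the client proposes): the contractor can get 36.1 next round, worth 0.91 × 36.1 = 32.851 now. The client offers 32.851 and keeps 300 − 32.851 = 267.149.
Round 1 (the contractor proposes): the client can get 267.149 next round, worth 0.91 × 267.149 = 243.10559 now. The contractor offers 243.10559 and keeps 300 − 243.10559 = 56.89441.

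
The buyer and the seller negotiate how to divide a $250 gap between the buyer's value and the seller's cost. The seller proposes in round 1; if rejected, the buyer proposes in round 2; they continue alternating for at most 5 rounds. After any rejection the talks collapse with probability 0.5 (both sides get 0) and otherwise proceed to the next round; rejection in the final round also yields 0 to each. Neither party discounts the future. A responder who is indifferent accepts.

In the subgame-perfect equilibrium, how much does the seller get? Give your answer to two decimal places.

171.88

Round 5 (the seller proposes): rejection yields 0 for the buyer; the seller offers 0 and keeps 250.
Round 4 (the buyer proposes): rejecting gives the seller an expected 0.5 × 250 = 125. The buyer offers 125 and keeps 250 − 125 = 125.
Round 3 (the seller proposes): rejecting gives the buyer an expected 0.5 × 125 = 62.5, so the seller offers 62.5, keeping 187.5.
Round 2 (the buyer proposes): rejecting gives the seller an expected 0.5 × 187.5 = 93.75. The buyer offers 93.75 and keeps 250 − 93.75 = 156.25.
Round 1 (the seller proposes): rejecting gives the buyer an expected 0.5 × 156.25 = 78.125. The seller offers 78.125 and keeps 250 − 78.125 = 171.875.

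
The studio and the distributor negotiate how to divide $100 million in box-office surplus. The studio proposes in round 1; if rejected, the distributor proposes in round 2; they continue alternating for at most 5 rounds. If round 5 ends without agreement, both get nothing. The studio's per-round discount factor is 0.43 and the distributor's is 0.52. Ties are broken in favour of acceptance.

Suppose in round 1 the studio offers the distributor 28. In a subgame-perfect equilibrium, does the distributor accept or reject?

Reject

Round 5 (the studio proposes): the distributor will accept anything ≥ 0, so the studio offers 0 and keeps 100.
Round 4 (the distributor proposes): the studio can get 100 next round, worth 0.43 × 100 = 43 now. The distributor offers 43 and keeps 100 − 43 = 57.
Round 3 (the studio proposes): the distributor can get 57 next round, worth 0.52 × 57 = 29.64 now; the studio offers that and keeps 70.36.
Round 2 (the distributor proposes): the studio can get 70.36 next round, worth 0.43 × 70.36 = 30.2548 now, so the distributor offers 30.2548, keeping 69.7452.
So by rejecting in round 1, the distributor gets 69.7452 next round, worth 0.52 × 69.7452 = 36.267504 now.
Offer 28 < 36.267504, so the distributor rejects.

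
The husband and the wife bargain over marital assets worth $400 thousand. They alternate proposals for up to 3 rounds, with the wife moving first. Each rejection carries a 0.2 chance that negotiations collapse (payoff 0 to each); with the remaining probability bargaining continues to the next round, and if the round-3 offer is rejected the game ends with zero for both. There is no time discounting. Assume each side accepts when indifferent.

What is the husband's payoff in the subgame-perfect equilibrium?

64

Round 3 (the wife proposes): the husband will accept anything ≥ 0, so the wife offers 0 and keeps 400.
Round 2 (the husband proposes): rejecting gives the wife an expected 0.8 × 400 = 320; the husband offers that and keeps 80.
Round 1 (the wife proposes): rejecting gives the husband an expected 0.8 × 80 = 64; the wife offers that and keeps 336.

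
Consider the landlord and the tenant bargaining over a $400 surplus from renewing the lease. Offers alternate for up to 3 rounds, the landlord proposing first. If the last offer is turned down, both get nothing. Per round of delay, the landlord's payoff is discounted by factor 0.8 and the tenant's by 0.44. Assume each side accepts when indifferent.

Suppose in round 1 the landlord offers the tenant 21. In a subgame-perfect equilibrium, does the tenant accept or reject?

Reject

Round 3 (the landlord proposes): rejection yields 0 for the tenant; the landlord offers 0 and keeps 400.
Round 2 (the tenant proposes): the landlord can get 400 next round, worth 0.8 × 400 = 320 now. The tenant offers 320 and keeps 400 − 320 = 80.
So by rejecting in round 1, the tenant gets 80 next round, worth 0.44 × 80 = 35.2 now.
Offer 21 < 35.2, so the tenant rejects.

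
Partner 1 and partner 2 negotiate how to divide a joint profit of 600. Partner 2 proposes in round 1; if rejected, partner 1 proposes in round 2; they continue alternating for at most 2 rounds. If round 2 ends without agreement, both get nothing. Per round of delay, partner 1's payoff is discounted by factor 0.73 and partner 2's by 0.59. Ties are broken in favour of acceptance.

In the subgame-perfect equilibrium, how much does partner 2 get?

Round 2 (partner 1 proposes): partner 2 will accept anything ≥ 0, so partner 1 offers 0 and keeps 600.
Round 1 (partner 2 proposes): partner 1 can get 600 next round, worth 0.73 × 600 = 438 now, so partner 2 offers 438, keeping 162.

162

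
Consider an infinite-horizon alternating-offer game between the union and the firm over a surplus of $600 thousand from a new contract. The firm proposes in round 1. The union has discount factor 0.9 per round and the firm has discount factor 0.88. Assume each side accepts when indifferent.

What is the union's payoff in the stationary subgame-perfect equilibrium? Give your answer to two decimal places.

311.54

Let x be the firm's share when the firm proposes and y be the union's share when the union proposes.
The union accepts iff offered ≥ 0.9·y, so x = 600 − 0.9y. Symmetrically y = 600 − 0.88x.
Substituting: x = 600 − 0.9(600 − 0.88x), giving x(1 − 0.88·0.9) = 600(1 − 0.9).
So x = 600 × 0.1 / 0.208 ≈ 288.4615, and the union receives 600 − x ≈ 311.5385.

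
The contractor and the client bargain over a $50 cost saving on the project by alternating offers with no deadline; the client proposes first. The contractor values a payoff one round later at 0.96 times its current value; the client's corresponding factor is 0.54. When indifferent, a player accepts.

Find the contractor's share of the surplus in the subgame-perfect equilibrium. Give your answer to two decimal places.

Let x be the client's share when the client proposes and y be the contractor's share when the contractor proposes.
The contractor accepts iff offered ≥ 0.96·y, so x = 50 − 0.96y. Symmetrically y = 50 − 0.54x.
Substituting: x = 50 − 0.96(50 − 0.54x), giving x(1 − 0.54·0.96) = 50(1 − 0.96).
So x = 50 × 0.04 / 0.4816 ≈ 4.1528, and the contractor receives 50 − x ≈ 45.8472.

45.85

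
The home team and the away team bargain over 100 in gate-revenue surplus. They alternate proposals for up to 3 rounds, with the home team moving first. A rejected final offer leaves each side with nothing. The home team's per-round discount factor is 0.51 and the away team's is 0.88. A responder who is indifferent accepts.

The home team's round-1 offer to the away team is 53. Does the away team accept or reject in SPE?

Accept

Round 3 (the home team proposes): rejection yields 0 for the away team; the home team offers 0 and keeps 100.
Round 2 (the away team proposes): the home team can get 100 next round, worth 0.51 × 100 = 51 now, so the away team offers 51, keeping 49.
So by rejecting in round 1, the away team gets 49 next round, worth 0.88 × 49 = 43.12 now.
Offer 53 ≥ 43.12, so the away team accepts.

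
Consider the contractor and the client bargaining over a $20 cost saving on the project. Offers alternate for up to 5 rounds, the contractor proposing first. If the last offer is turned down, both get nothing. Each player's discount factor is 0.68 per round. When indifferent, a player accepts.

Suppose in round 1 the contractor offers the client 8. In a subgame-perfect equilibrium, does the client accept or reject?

Work out the client's continuation value if the offer is rejected.
Round 5 (the contractor proposes): the client will accept anything ≥ 0, so the contractor offers 0 and keeps 20.
Round 4 (the client proposes): the contractor can get 20 next round, worth 0.68 × 20 = 13.6 now. The client offers 13.6 and keeps 20 − 13.6 = 6.4.
Round 3 (the contractor proposes): the client can get 6.4 next round, worth 0.68 × 6.4 = 4.352 now, so the contractor offers 4.352, keeping 15.648.
Round 2 (the client proposes): the contractor can get 15.648 next round, worth 0.68 × 15.648 = 10.64064 now; the client offers that and keeps 9.35936.
So by rejecting in round 1, the client gets 9.35936 next round, worth 0.68 × 9.35936 = 6.3643648 now.
Offer 8 ≥ 6.3643648, so the client accepts.

Accept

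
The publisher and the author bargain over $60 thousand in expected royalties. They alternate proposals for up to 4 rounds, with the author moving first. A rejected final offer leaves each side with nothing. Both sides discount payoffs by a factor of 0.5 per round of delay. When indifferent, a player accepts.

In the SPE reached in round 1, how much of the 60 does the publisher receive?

22.5

Work backward from the last round.
Round 4 (the publisher proposes): the author will accept anything ≥ 0, so the publisher offers 0 and keeps 60.
Round 3 (the author proposes): the publisher can get 60 next round, worth 0.5 × 60 = 30 now. The author offers 30 and keeps 60 − 30 = 30.
Round 2 (the publisher proposes): the author can get 30 next round, worth 0.5 × 30 = 15 now, so the publisher offers 15, keeping 45.
Round 1 (the author proposes): the publisher can get 45 next round, worth 0.5 × 45 = 22.5 now. The author offers 22.5 and keeps 60 − 22.5 = 37.5.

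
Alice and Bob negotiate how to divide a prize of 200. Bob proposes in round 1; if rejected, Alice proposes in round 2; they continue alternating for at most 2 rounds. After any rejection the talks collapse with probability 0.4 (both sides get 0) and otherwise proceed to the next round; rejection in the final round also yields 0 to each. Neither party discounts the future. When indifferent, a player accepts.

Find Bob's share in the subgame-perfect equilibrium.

80

By backward induction:
Round 2 (Alice proposes): rejection yields 0 for Bob; Alice offers 0 and keeps 200.
Round 1 (Bob proposes): rejecting gives Alice an expected 0.6 × 200 = 120. Bob offers 120 and keeps 200 − 120 = 80.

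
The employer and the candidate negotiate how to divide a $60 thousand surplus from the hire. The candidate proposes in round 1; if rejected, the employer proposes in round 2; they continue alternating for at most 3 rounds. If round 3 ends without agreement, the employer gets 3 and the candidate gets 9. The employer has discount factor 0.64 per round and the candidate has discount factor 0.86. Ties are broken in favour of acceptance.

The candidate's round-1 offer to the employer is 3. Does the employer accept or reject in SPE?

Reject

Round 3 (the candidate proposes): the employer gets 3 if talks fail, so the candidate offers 3 and keeps 57.
Round 2 (the employer proposes): the candidate can get 57 next round, worth 0.86 × 57 = 49.02 now. The employer offers 49.02 and keeps 60 − 49.02 = 10.98.
So by rejecting in round 1, the employer gets 10.98 next round, worth 0.64 × 10.98 = 7.0272 now.
Offer 3 < 7.0272, so the employer rejects.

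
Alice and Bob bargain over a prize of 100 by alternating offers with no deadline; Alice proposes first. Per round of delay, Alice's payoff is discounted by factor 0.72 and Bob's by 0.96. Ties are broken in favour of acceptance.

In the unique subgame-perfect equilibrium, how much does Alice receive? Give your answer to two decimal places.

In a stationary SPE each proposer offers the other exactly their discounted continuation value.
If Alice keeps x when proposing and Bob keeps y when proposing, then x = 100 − 0.96y and y = 100 − 0.72x.
Solving: x = 100(1 − 0.96) / (1 − 0.72·0.96) = 4 / 0.3088 ≈ 12.9534.
Bob gets 100 − 12.9534 ≈ 87.0466.

12.95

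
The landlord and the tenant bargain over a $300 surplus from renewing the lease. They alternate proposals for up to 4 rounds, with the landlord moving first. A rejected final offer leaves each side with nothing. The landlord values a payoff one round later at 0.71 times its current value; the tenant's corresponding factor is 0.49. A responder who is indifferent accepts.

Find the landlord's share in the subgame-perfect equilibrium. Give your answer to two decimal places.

206.23

Round 4 (the tenant proposes): rejection yields 0 for the landlord; the tenant offers 0 and keeps 300.
Round 3 (the landlord proposes): the tenant can get 300 next round, worth 0.49 × 300 = 147 now. The landlord offers 147 and keeps 300 − 147 = 153.
Round 2 (the tenant proposes): the landlord can get 153 next round, worth 0.71 × 153 = 108.63 now; the tenant offers that and keeps 191.37.
Round 1 (the landlord proposes): the tenant can get 191.37 next round, worth 0.49 × 191.37 = 93.7713 now; the landlord offers that and keeps 206.2287.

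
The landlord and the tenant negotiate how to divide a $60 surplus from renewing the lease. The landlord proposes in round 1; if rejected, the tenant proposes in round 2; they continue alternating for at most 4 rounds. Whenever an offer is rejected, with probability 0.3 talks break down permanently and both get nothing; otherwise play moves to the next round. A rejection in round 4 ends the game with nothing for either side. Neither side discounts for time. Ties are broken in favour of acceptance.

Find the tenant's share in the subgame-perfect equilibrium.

33.18

By backward induction:
Round 4 (the tenant proposes): the landlord will accept anything ≥ 0, so the tenant offers 0 and keeps 60.
Round 3 (the landlord proposes): rejecting gives the tenant an expected 0.7 × 60 = 42; the landlord offers that and keeps 18.
Round 2 (the tenant proposes): rejecting gives the landlord an expected 0.7 × 18 = 12.6. The tenant offers 12.6 and keeps 60 − 12.6 = 47.4.
Round 1 (the landlord proposes): rejecting gives the tenant an expected 0.7 × 47.4 = 33.18. The landlord offers 33.18 and keeps 60 − 33.18 = 26.82.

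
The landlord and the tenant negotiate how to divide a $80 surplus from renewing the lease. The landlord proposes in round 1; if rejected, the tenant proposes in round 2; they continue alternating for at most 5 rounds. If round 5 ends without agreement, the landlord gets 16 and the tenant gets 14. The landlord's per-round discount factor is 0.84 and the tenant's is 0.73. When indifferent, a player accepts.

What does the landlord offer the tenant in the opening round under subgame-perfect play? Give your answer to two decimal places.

Solve by backward induction from round 5.
Round 5 (the landlord proposes): the tenant gets 14 if talks fail, so the landlord offers 14 and keeps 66.
Round 4 (the tenant proposes): the landlord can get 66 next round, worth 0.84 × 66 = 55.44 now, so the tenant offers 55.44, keeping 24.56.
Round 3 (the landlord proposes): the tenant can get 24.56 next round, worth 0.73 × 24.56 = 17.9288 now, so the landlord offers 17.9288, keeping 62.0712.
Round 2 (the tenant proposes): the landlord can get 62.0712 next round, worth 0.84 × 62.0712 = 52.139808 now; the tenant offers that and keeps 27.860192.
Round 1 (the landlord proposes): the tenant can get 27.860192 next round, worth 0.73 × 27.860192 = 20.33794016 now, so the landlord offers 20.33794016, keeping 59.66205984.

20.34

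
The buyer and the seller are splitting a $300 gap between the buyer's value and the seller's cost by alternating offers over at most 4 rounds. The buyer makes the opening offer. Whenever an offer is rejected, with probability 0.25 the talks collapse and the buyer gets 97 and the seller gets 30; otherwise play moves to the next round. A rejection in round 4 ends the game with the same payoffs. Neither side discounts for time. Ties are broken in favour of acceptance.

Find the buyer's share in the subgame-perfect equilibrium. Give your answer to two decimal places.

By backward induction:
Round 4 (the seller proposes): the buyer gets 97 if talks fail, so the seller offers 97 and keeps 203.
Round 3 (the buyer proposes): rejecting gives the seller an expected 0.75 × 203 + 0.25 × 30 = 159.75; the buyer offers that and keeps 140.25.
Round 2 (the seller proposes): rejecting gives the buyer an expected 0.75 × 140.25 + 0.25 × 97 = 129.4375, so the seller offers 129.4375, keeping 170.5625.
Round 1 (the buyer proposes): rejecting gives the seller an expected 0.75 × 170.5625 + 0.25 × 30 = 135.421875. The buyer offers 135.421875 and keeps 300 − 135.421875 = 164.578125.

164.58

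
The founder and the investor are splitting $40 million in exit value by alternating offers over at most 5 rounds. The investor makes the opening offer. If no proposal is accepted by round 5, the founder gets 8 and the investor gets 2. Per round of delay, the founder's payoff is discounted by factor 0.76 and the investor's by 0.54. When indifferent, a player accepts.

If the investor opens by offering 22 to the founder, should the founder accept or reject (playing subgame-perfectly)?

Accept

Round 5 (the investor proposes): the founder gets 8 if talks fail, so the investor offers 8 and keeps 32.
Round 4 (the founder proposes): the investor can get 32 next round, worth 0.54 × 32 = 17.28 now, so the founder offers 17.28, keeping 22.72.
Round 3 (the investor proposes): the founder can get 22.72 next round, worth 0.76 × 22.72 = 17.2672 now; the investor offers that and keeps 22.7328.
Round 2 (the founder proposes): the investor can get 22.7328 next round, worth 0.54 × 22.7328 = 12.275712 now, so the founder offers 12.275712, keeping 27.724288.
So by rejecting in round 1, the founder gets 27.724288 next round, worth 0.76 × 27.724288 = 21.07045888 now.
Offer 22 ≥ 21.07045888, so the founder accepts.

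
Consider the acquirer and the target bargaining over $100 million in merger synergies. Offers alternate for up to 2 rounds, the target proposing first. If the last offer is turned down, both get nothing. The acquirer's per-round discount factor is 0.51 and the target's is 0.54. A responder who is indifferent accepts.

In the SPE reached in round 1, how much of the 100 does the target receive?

49

Round 2 (the acquirer proposes): the target will accept anything ≥ 0, so the acquirer offers 0 and keeps 100.
Round 1 (the target proposes): the acquirer can get 100 next round, worth 0.51 × 100 = 51 now. The target offers 51 and keeps 100 − 51 = 49.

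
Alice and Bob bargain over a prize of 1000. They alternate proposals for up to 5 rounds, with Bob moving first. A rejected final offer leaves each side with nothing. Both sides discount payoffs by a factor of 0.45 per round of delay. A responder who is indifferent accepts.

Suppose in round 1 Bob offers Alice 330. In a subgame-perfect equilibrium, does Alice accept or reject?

Accept

Round 5 (Bob proposes): rejection yields 0 for Alice; Bob offers 0 and keeps 1000.
Round 4 (Alice proposes): Bob can get 1000 next round, worth 0.45 × 1000 = 450 now; Alice offers that and keeps 550.
Round 3 (Bob proposes): Alice can get 550 next round, worth 0.45 × 550 = 247.5 now. Bob offers 247.5 and keeps 1000 − 247.5 = 752.5.
Round 2 (Alice proposes): Bob can get 752.5 next round, worth 0.45 × 752.5 = 338.625 now, so Alice offers 338.625, keeping 661.375.
So by rejecting in round 1, Alice gets 661.375 next round, worth 0.45 × 661.375 = 297.61875 now.
Offer 330 ≥ 297.61875, so Alice accepts.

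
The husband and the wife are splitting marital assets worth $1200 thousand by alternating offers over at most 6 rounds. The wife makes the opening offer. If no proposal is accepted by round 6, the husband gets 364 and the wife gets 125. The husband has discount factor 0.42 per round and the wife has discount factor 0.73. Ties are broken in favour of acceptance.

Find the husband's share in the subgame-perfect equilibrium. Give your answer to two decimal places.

Round 6 (the husband proposes): the wife gets 125 if talks fail, so the husband offers 125 and keeps 1075.
Round 5 (the wife proposes): the husband can get 1075 next round, worth 0.42 × 1075 = 451.5 now. The wife offers 451.5 and keeps 1200 − 451.5 = 748.5.
Round 4 (the husband proposes): the wife can get 748.5 next round, worth 0.73 × 748.5 = 546.405 now. The husband offers 546.405 and keeps 1200 − 546.405 = 653.595.
Round 3 (the wife proposes): the husband can get 653.595 next round, worth 0.42 × 653.595 = 274.5099 now. The wife offers 274.5099 and keeps 1200 − 274.5099 = 925.4901.
Round 2 (the husband proposes): the wife can get 925.4901 next round, worth 0.73 × 925.4901 = 675.607773 now. The husband offers 675.607773 and keeps 1200 − 675.607773 = 524.392227.
Round 1 (the wife proposes): the husband can get 524.392227 next round, worth 0.42 × 524.392227 = 220.24473534 now, so the wife offers 220.24473534, keeping 979.75526466.

220.24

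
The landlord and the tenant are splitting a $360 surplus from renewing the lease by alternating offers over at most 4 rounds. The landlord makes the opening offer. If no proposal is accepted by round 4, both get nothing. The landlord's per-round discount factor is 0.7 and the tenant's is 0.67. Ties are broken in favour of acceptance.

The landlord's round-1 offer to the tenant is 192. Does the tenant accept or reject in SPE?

Accept

Round 4 (the tenant proposes): the landlord will accept anything ≥ 0, so the tenant offers 0 and keeps 360.
Round 3 (the landlord proposes): the tenant can get 360 next round, worth 0.67 × 360 = 241.2 now, so the landlord offers 241.2, keeping 118.8.
Round 2 (the tenant proposes): the landlord can get 118.8 next round, worth 0.7 × 118.8 = 83.16 now, so the tenant offers 83.16, keeping 276.84.
So by rejecting in round 1, the tenant gets 276.84 next round, worth 0.67 × 276.84 = 185.4828 now.
Offer 192 ≥ 185.4828, so the tenant accepts.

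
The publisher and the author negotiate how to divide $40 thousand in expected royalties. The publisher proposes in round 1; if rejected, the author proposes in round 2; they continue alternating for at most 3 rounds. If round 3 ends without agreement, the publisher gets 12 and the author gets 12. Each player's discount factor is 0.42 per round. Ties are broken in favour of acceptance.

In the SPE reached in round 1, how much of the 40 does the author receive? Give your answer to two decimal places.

11.86

Round 3 (the publisher proposes): the author gets 12 if talks fail, so the publisher offers 12 and keeps 28.
Round 2 (the author proposes): the publisher can get 28 next round, worth 0.42 × 28 = 11.76 now; the author offers that and keeps 28.24.
Round 1 (the publisher proposes): the author can get 28.24 next round, worth 0.42 × 28.24 = 11.8608 now; the publisher offers that and keeps 28.1392.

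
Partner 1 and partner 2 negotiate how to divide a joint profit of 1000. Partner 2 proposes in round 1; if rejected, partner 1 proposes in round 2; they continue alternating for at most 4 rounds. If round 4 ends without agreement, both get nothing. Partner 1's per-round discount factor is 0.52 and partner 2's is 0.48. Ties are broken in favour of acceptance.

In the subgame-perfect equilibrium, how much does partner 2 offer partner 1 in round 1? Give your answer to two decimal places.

400.19

Round 4 (partner 1 proposes): rejection yields 0 for partner 2; partner 1 offers 0 and keeps 1000.
Round 3 (partner 2 proposes): partner 1 can get 1000 next round, worth 0.52 × 1000 = 520 now. Partner 2 offers 520 and keeps 1000 − 520 = 480.
Round 2 (partner 1 proposes): partner 2 can get 480 next round, worth 0.48 × 480 = 230.4 now. Partner 1 offers 230.4 and keeps 1000 − 230.4 = 769.6.
Round 1 (partner 2 proposes): partner 1 can get 769.6 next round, worth 0.52 × 769.6 = 400.192 now, so partner 2 offers 400.192, keeping 599.808.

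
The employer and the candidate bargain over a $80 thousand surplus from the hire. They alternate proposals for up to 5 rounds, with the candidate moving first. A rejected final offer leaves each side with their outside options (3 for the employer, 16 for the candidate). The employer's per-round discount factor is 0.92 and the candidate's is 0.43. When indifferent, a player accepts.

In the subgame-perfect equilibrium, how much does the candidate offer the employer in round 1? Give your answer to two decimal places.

59.02

By backward induction:
Round 5 (the candidate proposes): the employer gets 3 if talks fail, so the candidate offers 3 and keeps 77.
Round 4 (the employer proposes): the candidate can get 77 next round, worth 0.43 × 77 = 33.11 now. The employer offers 33.11 and keeps 80 − 33.11 = 46.89.
Round 3 (the candidate proposes): the employer can get 46.89 next round, worth 0.92 × 46.89 = 43.1388 now, so the candidate offers 43.1388, keeping 36.8612.
Round 2 (the employer proposes): the candidate can get 36.8612 next round, worth 0.43 × 36.8612 = 15.850316 now. The employer offers 15.850316 and keeps 80 − 15.850316 = 64.149684.
Round 1 (the candidate proposes): the employer can get 64.149684 next round, worth 0.92 × 64.149684 = 59.01770928 now, so the candidate offers 59.01770928, keeping 20.98229072.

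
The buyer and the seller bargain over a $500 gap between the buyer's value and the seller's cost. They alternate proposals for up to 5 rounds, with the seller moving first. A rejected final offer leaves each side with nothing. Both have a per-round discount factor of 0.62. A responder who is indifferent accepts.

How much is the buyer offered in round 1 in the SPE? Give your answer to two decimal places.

163.08

Round 5 (the seller proposes): rejection yields 0 for the buyer; the seller offers 0 and keeps 500.
Round 4 (the buyer proposes): the seller can get 500 next round, worth 0.62 × 500 = 310 now, so the buyer offers 310, keeping 190.
Round 3 (the seller proposes): the buyer can get 190 next round, worth 0.62 × 190 = 117.8 now, so the seller offers 117.8, keeping 382.2.
Round 2 (the buyer proposes): the seller can get 382.2 next round, worth 0.62 × 382.2 = 236.964 now. The buyer offers 236.964 and keeps 500 − 236.964 = 263.036.
Round 1 (the seller proposes): the buyer can get 263.036 next round, worth 0.62 × 263.036 = 163.08232 now. The seller offers 163.08232 and keeps 500 − 163.08232 = 336.91768.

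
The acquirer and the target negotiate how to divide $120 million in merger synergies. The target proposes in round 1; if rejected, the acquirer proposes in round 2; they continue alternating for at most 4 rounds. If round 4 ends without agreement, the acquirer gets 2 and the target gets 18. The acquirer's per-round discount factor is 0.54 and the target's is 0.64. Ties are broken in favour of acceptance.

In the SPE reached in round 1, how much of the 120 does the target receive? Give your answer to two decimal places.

77.64

Round 4 (the acquirer proposes): the target gets 18 if talks fail, so the acquirer offers 18 and keeps 102.
Round 3 (the target proposes): the acquirer can get 102 next round, worth 0.54 × 102 = 55.08 now. The target offers 55.08 and keeps 120 − 55.08 = 64.92.
Round 2 (the acquirer proposes): the target can get 64.92 next round, worth 0.64 × 64.92 = 41.5488 now; the acquirer offers that and keeps 78.4512.
Round 1 (the target proposes): the acquirer can get 78.4512 next round, worth 0.54 × 78.4512 = 42.363648 now. The target offers 42.363648 and keeps 120 − 42.363648 = 77.636352.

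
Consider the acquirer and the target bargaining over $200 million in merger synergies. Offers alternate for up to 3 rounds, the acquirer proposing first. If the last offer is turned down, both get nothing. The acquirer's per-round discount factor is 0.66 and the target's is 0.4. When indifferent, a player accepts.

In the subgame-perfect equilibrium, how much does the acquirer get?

Solve by backward induction from round 3.
Round 3 (the acquirer proposes): rejection yields 0 for the target; the acquirer offers 0 and keeps 200.
Round 2 (the target proposes): the acquirer can get 200 next round, worth 0.66 × 200 = 132 now. The target offers 132 and keeps 200 − 132 = 68.
Round 1 (the acquirer proposes): the target can get 68 next round, worth 0.4 × 68 = 27.2 now. The acquirer offers 27.2 and keeps 200 − 27.2 = 172.8.

172.8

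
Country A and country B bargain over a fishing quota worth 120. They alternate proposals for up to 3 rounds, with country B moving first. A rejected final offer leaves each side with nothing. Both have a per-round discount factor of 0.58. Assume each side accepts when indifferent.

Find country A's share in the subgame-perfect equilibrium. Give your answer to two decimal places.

29.23

Round 3 (country B proposes): country A will accept anything ≥ 0, so country B offers 0 and keeps 120.
Round 2 (country A proposes): country B can get 120 next round, worth 0.58 × 120 = 69.6 now, so country A offers 69.6, keeping 50.4.
Round 1 (country B proposes): country A can get 50.4 next round, worth 0.58 × 50.4 = 29.232 now, so country B offers 29.232, keeping 90.768.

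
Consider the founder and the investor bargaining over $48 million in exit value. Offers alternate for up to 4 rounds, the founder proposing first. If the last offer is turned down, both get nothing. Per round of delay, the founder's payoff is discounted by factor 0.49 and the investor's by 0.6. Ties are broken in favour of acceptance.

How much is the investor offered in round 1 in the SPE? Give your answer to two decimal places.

Round 4 (the investor proposes): the founder will accept anything ≥ 0, so the investor offers 0 and keeps 48.
Round 3 (the founder proposes): the investor can get 48 next round, worth 0.6 × 48 = 28.8 now, so the founder offers 28.8, keeping 19.2.
Round 2 (the investor proposes): the founder can get 19.2 next round, worth 0.49 × 19.2 = 9.408 now; the investor offers that and keeps 38.592.
Round 1 (the founder proposes): the investor can get 38.592 next round, worth 0.6 × 38.592 = 23.1552 now; the founder offers that and keeps 24.8448.

23.16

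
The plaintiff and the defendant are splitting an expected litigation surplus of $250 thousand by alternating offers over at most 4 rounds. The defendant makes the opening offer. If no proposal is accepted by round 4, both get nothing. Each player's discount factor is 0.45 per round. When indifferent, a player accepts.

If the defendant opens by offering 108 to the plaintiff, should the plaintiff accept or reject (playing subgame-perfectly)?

Round 4 (the plaintiff proposes): rejection yields 0 for the defendant; the plaintiff offers 0 and keeps 250.
Round 3 (the defendant proposes): the plaintiff can get 250 next round, worth 0.45 × 250 = 112.5 now. The defendant offers 112.5 and keeps 250 − 112.5 = 137.5.
Round 2 (the plaintiff proposes): the defendant can get 137.5 next round, worth 0.45 × 137.5 = 61.875 now. The plaintiff offers 61.875 and keeps 250 − 61.875 = 188.125.
So by rejecting in round 1, the plaintiff gets 188.125 next round, worth 0.45 × 188.125 = 84.65625 now.
Offer 108 ≥ 84.65625, so the plaintiff accepts.

Accept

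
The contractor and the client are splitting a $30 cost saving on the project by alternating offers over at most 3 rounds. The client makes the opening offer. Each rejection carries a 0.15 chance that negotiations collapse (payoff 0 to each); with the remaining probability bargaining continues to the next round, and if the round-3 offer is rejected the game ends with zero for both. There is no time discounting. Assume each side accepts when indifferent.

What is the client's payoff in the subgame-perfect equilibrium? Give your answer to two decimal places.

26.18

Round 3 (the client proposes): the contractor will accept anything ≥ 0, so the client offers 0 and keeps 30.
Round 2 (the contractor proposes): rejecting gives the client an expected 0.85 × 30 = 25.5. The contractor offers 25.5 and keeps 30 − 25.5 = 4.5.
Round 1 (the client proposes): rejecting gives the contractor an expected 0.85 × 4.5 = 3.825, so the client offers 3.825, keeping 26.175.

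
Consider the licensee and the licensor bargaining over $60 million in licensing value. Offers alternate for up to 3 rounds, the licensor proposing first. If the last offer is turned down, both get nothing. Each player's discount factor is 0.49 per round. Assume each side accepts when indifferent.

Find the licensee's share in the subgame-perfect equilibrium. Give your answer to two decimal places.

14.99

Work backward from the last round.
Round 3 (the licensor proposes): the licensee will accept anything ≥ 0, so the licensor offers 0 and keeps 60.
Round 2 (the licensee proposes): the licensor can get 60 next round, worth 0.49 × 60 = 29.4 now, so the licensee offers 29.4, keeping 30.6.
Round 1 (the licensor proposes): the licensee can get 30.6 next round, worth 0.49 × 30.6 = 14.994 now; the licensor offers that and keeps 45.006.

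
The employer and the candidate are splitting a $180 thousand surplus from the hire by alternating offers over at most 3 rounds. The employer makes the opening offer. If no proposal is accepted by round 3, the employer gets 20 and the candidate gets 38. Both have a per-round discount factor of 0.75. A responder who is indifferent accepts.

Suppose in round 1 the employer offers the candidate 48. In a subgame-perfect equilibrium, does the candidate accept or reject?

Work out the candidate's continuation value if the offer is rejected.
Round 3 (the employer proposes): the candidate gets 38 if talks fail, so the employer offers 38 and keeps 142.
Round 2 (the candidate proposes): the employer can get 142 next round, worth 0.75 × 142 = 106.5 now; the candidate offers that and keeps 73.5.
So by rejecting in round 1, the candidate gets 73.5 next round, worth 0.75 × 73.5 = 55.125 now.
Offer 48 < 55.125, so the candidate rejects.

Reject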